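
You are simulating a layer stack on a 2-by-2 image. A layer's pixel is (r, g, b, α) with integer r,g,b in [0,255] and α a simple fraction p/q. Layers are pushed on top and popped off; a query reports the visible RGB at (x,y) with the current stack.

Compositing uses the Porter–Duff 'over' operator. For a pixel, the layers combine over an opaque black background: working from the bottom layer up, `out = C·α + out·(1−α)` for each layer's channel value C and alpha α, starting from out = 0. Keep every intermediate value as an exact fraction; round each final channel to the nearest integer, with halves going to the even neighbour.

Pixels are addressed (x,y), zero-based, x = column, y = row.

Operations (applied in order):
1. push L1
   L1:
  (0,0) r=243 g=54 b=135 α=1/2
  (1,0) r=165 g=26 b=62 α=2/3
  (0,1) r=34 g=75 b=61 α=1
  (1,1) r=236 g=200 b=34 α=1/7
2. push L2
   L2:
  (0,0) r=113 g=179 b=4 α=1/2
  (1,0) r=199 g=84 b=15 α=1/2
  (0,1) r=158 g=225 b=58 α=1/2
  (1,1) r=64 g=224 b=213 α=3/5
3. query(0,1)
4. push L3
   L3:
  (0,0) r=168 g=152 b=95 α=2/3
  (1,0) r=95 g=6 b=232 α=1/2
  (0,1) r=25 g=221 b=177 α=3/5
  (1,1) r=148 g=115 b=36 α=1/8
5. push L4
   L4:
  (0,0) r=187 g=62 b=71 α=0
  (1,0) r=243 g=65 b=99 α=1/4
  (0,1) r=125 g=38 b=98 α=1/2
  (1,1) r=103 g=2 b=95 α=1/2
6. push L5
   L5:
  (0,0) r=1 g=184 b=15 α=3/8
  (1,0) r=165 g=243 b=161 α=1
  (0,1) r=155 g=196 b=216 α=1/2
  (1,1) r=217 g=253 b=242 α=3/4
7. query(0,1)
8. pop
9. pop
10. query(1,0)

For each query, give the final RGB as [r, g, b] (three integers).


(0,1) stack=L1,L2; from [0,0,0]:
after L1 α=1: [34, 75, 61]
after L2 α=1/2: [96, 150, 119/2]
rounded: [96, 150, 60]

(0,1) stack=L1,L2,L3,L4,L5; from [0,0,0]:
+L1 (α=1) → [34, 75, 61]
+L2 (α=1/2) → [96, 150, 119/2]
+L3 (α=3/5) → [267/5, 963/5, 130]
+L4 (α=1/2) → [446/5, 1153/10, 114]
+L5 (α=1/2) → [1221/10, 3113/20, 165]
rounded: [122, 156, 165]

at x=1,y=0 over L1,L2,L3:
+L1 (α=2/3) → [110, 52/3, 124/3]
+L2 (α=1/2) → [309/2, 152/3, 169/6]
+L3 (α=1/2) → [499/4, 85/3, 1561/12]
→ [125, 28, 130]


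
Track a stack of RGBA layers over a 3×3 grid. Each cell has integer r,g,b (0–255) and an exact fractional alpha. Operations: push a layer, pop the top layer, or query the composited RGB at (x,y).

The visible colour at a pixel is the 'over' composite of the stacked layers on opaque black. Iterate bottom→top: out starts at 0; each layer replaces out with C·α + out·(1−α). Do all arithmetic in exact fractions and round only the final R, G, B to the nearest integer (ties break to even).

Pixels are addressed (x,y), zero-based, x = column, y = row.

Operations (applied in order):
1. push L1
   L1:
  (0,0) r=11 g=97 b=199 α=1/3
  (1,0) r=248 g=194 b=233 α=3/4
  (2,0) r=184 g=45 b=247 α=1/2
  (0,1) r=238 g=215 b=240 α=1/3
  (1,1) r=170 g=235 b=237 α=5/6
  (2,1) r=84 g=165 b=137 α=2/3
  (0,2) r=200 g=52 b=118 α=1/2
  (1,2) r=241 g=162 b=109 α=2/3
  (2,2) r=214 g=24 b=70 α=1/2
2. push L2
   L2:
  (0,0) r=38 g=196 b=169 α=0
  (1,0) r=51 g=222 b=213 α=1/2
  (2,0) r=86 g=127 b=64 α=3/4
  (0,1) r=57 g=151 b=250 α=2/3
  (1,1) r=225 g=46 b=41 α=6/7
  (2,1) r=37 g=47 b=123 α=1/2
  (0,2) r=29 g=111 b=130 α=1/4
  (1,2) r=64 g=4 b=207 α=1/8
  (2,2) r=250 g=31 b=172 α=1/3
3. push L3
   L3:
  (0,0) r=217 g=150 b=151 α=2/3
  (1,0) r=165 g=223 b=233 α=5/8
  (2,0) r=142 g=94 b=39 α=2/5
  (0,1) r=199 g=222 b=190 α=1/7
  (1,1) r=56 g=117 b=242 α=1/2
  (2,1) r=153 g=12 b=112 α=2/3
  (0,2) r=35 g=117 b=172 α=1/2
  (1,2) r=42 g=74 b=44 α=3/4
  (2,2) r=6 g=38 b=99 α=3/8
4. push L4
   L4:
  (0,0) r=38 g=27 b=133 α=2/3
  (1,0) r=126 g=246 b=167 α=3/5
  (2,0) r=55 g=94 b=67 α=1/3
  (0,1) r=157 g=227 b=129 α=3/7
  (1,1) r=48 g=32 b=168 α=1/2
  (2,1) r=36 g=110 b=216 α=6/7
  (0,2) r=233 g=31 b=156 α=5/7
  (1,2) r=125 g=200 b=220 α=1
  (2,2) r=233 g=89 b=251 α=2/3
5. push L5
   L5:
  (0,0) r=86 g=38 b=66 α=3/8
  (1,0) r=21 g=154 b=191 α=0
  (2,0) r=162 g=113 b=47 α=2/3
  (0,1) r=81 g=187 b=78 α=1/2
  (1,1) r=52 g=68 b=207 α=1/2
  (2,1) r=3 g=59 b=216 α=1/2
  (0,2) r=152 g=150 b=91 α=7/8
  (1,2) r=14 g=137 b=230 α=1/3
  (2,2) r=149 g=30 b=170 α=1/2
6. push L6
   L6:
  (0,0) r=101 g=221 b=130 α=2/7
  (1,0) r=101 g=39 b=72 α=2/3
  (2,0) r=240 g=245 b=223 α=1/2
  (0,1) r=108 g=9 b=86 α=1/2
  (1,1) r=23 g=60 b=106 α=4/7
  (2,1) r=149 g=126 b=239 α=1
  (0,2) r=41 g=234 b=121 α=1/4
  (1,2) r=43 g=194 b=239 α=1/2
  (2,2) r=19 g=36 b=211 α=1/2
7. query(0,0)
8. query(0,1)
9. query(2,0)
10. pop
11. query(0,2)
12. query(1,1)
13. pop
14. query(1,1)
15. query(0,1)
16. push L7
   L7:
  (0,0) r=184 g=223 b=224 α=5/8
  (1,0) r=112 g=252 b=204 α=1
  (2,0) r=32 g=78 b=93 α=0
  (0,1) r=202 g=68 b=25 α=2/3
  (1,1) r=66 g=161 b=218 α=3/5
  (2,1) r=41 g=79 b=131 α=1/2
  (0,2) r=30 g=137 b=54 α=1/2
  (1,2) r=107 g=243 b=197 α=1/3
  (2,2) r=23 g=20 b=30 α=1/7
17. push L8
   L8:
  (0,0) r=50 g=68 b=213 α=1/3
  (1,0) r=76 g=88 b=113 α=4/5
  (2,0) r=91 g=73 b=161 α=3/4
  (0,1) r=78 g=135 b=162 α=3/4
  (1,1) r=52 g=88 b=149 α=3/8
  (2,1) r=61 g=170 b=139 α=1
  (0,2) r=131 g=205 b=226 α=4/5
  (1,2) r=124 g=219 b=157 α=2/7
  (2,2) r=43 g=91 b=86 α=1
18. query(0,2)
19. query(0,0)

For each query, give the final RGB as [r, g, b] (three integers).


at x=0,y=0 over L1,L2,L3,L4,L5,L6:
L1 α=1/3: [11/3, 97/3, 199/3]
L2 α=0: [11/3, 97/3, 199/3]
L3 α=2/3: [1313/9, 997/9, 1105/9]
L4 α=2/3: [1997/27, 1483/27, 3499/27]
L5 α=3/8: [16951/216, 10493/216, 22841/216]
L6 α=2/7: [18341/216, 147937/1512, 170365/1512]
= [85, 98, 113]

at x=0,y=1 over L1,L2,L3,L4,L5,L6:
after L1 α=1/3: [238/3, 215/3, 80]
after L2 α=2/3: [580/9, 1121/9, 580/3]
after L3 α=1/7: [251/3, 2908/21, 1350/7]
after L4 α=3/7: [2417/21, 25933/147, 8109/49]
after L5 α=1/2: [2059/21, 26711/147, 11931/98]
after L6 α=1/2: [4327/42, 14017/147, 20359/196]
→ [103, 95, 104]

query (2,0) [L1,L2,L3,L4,L5,L6] — begin 0,0,0
L1 α=1/2: [92, 45/2, 247/2]
L2 α=3/4: [175/2, 807/8, 631/8]
L3 α=2/5: [1093/10, 785/8, 2517/40]
L4 α=1/3: [456/5, 387/4, 3857/60]
L5 α=2/3: [692/5, 1291/12, 9497/180]
L6 α=1/2: [946/5, 4231/24, 49637/360]
= [189, 176, 138]

query (0,2) [L1,L2,L3,L4,L5] — begin 0,0,0
after L1 α=1/2: [100, 26, 59]
after L2 α=1/4: [329/4, 189/4, 307/4]
after L3 α=1/2: [469/8, 657/8, 995/8]
after L4 α=5/7: [5129/28, 1277/28, 4115/28]
after L5 α=7/8: [34921/224, 30677/224, 21951/224]
→ [156, 137, 98]

(1,1) stack=L1,L2,L3,L4,L5; from [0,0,0]:
after L1 α=5/6: [425/3, 1175/6, 395/2]
after L2 α=6/7: [4475/21, 2831/42, 887/14]
after L3 α=1/2: [5651/42, 7745/84, 4275/28]
after L4 α=1/2: [7667/84, 10433/168, 8979/56]
after L5 α=1/2: [12035/168, 21857/336, 20571/112]
= [72, 65, 184]

query (1,1) [L1,L2,L3,L4] — begin 0,0,0
after L1 α=5/6: [425/3, 1175/6, 395/2]
after L2 α=6/7: [4475/21, 2831/42, 887/14]
after L3 α=1/2: [5651/42, 7745/84, 4275/28]
after L4 α=1/2: [7667/84, 10433/168, 8979/56]
rounded: [91, 62, 160]

at x=0,y=1 over L1,L2,L3,L4:
+L1 (α=1/3) → [238/3, 215/3, 80]
+L2 (α=2/3) → [580/9, 1121/9, 580/3]
+L3 (α=1/7) → [251/3, 2908/21, 1350/7]
+L4 (α=3/7) → [2417/21, 25933/147, 8109/49]
= [115, 176, 165]

query (0,2) [L1,L2,L3,L4,L7,L8] — begin 0,0,0
L1 α=1/2: [100, 26, 59]
L2 α=1/4: [329/4, 189/4, 307/4]
L3 α=1/2: [469/8, 657/8, 995/8]
L4 α=5/7: [5129/28, 1277/28, 4115/28]
L7 α=1/2: [5969/56, 5113/56, 5627/56]
L8 α=4/5: [35313/280, 51033/280, 56251/280]
→ [126, 182, 201]

(0,0) stack=L1,L2,L3,L4,L7,L8; from [0,0,0]:
after L1 α=1/3: [11/3, 97/3, 199/3]
after L2 α=0: [11/3, 97/3, 199/3]
after L3 α=2/3: [1313/9, 997/9, 1105/9]
after L4 α=2/3: [1997/27, 1483/27, 3499/27]
after L7 α=5/8: [10277/72, 5759/36, 13579/72]
after L8 α=1/3: [12077/108, 6983/54, 21247/108]
→ [112, 129, 197]


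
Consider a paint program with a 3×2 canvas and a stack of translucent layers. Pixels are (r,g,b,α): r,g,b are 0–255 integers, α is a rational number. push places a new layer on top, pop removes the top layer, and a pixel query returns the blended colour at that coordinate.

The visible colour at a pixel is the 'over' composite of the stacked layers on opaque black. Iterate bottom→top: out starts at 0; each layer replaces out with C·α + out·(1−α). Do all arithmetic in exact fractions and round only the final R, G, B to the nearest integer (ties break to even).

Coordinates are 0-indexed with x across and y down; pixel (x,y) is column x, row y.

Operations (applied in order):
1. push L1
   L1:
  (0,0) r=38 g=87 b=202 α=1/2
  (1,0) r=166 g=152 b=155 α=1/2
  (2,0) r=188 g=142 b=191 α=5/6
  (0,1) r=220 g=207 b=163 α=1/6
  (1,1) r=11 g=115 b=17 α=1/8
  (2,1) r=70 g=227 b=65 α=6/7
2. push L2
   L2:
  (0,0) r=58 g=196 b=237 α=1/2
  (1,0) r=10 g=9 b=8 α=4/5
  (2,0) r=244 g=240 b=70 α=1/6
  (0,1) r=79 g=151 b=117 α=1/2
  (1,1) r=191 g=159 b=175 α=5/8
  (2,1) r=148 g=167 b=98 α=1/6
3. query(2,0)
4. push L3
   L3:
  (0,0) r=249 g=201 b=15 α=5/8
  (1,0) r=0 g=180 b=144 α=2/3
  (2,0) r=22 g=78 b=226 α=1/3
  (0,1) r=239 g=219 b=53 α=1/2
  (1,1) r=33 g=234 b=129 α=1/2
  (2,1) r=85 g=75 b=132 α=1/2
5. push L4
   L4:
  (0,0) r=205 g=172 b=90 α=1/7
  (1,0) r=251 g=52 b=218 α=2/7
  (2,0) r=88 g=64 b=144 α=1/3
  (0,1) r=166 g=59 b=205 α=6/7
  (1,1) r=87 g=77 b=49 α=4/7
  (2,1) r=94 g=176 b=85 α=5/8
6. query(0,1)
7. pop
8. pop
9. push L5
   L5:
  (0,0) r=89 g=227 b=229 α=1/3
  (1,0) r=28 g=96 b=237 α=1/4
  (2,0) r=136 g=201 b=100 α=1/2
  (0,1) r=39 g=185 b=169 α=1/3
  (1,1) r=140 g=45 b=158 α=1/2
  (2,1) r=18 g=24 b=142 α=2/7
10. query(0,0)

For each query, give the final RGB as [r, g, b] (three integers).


query (2,0) [L1,L2] — begin 0,0,0
after L1 α=5/6: [470/3, 355/3, 955/6]
after L2 α=1/6: [1541/9, 2495/18, 5195/36]
rounded: [171, 139, 144]

at x=0,y=1 over L1,L2,L3,L4:
after L1 α=1/6: [110/3, 69/2, 163/6]
after L2 α=1/2: [347/6, 371/4, 865/12]
after L3 α=1/2: [1781/12, 1247/8, 1501/24]
after L4 α=6/7: [13733/84, 4079/56, 31021/168]
rounded: [163, 73, 185]

(0,0) stack=L1,L2,L5; from [0,0,0]:
+L1 (α=1/2) → [19, 87/2, 101]
+L2 (α=1/2) → [77/2, 479/4, 169]
+L5 (α=1/3) → [166/3, 311/2, 189]
= [55, 156, 189]


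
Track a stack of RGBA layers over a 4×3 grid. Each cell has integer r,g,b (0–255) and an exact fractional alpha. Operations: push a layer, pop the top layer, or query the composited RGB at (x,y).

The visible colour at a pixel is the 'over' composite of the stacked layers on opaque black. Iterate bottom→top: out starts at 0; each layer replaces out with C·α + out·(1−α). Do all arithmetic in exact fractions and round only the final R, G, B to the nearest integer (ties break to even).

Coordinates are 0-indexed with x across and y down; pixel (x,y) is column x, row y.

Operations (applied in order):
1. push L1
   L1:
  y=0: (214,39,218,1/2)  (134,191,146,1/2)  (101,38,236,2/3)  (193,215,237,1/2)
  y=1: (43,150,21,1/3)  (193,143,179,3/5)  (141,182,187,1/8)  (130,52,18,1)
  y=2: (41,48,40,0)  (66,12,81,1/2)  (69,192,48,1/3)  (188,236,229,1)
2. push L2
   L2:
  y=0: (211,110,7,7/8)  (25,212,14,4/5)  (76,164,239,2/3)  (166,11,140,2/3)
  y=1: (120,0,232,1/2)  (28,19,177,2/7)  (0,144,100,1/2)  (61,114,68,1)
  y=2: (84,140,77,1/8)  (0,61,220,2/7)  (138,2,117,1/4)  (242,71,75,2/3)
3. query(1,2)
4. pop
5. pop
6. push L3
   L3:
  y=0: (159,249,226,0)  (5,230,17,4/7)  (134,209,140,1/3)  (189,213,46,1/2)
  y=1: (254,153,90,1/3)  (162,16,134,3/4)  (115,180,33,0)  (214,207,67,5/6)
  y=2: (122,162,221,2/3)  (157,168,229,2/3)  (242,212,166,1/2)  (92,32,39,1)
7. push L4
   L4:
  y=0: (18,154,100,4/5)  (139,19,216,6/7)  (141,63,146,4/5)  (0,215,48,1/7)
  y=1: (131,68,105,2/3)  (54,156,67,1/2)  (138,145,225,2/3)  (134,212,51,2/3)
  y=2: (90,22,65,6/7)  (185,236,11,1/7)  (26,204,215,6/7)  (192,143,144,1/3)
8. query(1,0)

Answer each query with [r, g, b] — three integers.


query (1,2) [L1,L2] — begin 0,0,0
+L1 (α=1/2) → [33, 6, 81/2]
+L2 (α=2/7) → [165/7, 152/7, 1285/14]
rounded: [24, 22, 92]

at x=1,y=0 over L3,L4:
+L3 (α=4/7) → [20/7, 920/7, 68/7]
+L4 (α=6/7) → [5858/49, 1718/49, 9140/49]
= [120, 35, 187]


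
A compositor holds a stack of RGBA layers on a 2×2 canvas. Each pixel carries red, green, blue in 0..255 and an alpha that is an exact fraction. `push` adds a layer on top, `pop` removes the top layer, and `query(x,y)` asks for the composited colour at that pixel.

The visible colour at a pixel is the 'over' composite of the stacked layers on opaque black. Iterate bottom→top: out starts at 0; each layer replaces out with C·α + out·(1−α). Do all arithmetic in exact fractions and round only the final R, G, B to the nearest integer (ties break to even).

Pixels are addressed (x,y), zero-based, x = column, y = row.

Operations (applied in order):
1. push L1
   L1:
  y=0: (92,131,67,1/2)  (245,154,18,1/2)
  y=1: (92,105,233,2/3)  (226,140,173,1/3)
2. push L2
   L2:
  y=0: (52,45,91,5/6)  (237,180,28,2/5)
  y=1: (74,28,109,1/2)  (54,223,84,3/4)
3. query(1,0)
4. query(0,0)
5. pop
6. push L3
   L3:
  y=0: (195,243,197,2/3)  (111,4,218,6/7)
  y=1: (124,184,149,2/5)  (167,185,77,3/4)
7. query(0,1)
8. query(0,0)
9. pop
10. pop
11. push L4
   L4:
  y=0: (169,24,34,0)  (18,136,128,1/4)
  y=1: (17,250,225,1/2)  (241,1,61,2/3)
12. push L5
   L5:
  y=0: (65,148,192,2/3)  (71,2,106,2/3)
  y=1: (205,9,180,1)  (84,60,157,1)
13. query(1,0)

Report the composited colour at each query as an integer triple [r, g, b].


(1,0) stack=L1,L2; from [0,0,0]:
+L1 (α=1/2) → [245/2, 77, 9]
+L2 (α=2/5) → [1683/10, 591/5, 83/5]
→ [168, 118, 17]

(0,0) stack=L1,L2; from [0,0,0]:
L1 α=1/2: [46, 131/2, 67/2]
L2 α=5/6: [51, 581/12, 977/12]
rounded: [51, 48, 81]

(0,1) stack=L1,L3; from [0,0,0]:
L1 α=2/3: [184/3, 70, 466/3]
L3 α=2/5: [432/5, 578/5, 764/5]
→ [86, 116, 153]

(0,0) stack=L1,L3; from [0,0,0]:
+L1 (α=1/2) → [46, 131/2, 67/2]
+L3 (α=2/3) → [436/3, 1103/6, 285/2]
rounded: [145, 184, 142]

at x=1,y=0 over L4,L5:
L4 α=1/4: [9/2, 34, 32]
L5 α=2/3: [293/6, 38/3, 244/3]
= [49, 13, 81]


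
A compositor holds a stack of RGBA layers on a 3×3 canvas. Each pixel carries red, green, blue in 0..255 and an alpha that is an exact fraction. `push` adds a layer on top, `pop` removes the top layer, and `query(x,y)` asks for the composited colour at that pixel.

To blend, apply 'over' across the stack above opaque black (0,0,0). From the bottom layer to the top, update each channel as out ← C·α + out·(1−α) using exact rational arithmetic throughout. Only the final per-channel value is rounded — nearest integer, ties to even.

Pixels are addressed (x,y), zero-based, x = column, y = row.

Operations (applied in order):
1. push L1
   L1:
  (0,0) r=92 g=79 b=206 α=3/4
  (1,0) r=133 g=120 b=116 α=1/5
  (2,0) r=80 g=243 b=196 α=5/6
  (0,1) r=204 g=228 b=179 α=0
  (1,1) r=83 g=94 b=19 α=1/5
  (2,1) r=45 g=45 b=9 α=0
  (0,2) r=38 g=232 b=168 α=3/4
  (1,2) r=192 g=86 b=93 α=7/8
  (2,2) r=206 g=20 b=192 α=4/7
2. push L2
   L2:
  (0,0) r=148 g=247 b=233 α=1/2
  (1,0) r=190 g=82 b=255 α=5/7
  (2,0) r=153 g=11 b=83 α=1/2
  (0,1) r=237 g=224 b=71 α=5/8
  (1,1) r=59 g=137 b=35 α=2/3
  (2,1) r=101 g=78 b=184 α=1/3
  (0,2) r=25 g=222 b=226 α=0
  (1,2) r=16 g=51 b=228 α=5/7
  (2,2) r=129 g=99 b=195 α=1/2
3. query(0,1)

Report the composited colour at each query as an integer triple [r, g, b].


at x=0,y=1 over L1,L2:
L1 α=0: [0, 0, 0]
L2 α=5/8: [1185/8, 140, 355/8]
= [148, 140, 44]


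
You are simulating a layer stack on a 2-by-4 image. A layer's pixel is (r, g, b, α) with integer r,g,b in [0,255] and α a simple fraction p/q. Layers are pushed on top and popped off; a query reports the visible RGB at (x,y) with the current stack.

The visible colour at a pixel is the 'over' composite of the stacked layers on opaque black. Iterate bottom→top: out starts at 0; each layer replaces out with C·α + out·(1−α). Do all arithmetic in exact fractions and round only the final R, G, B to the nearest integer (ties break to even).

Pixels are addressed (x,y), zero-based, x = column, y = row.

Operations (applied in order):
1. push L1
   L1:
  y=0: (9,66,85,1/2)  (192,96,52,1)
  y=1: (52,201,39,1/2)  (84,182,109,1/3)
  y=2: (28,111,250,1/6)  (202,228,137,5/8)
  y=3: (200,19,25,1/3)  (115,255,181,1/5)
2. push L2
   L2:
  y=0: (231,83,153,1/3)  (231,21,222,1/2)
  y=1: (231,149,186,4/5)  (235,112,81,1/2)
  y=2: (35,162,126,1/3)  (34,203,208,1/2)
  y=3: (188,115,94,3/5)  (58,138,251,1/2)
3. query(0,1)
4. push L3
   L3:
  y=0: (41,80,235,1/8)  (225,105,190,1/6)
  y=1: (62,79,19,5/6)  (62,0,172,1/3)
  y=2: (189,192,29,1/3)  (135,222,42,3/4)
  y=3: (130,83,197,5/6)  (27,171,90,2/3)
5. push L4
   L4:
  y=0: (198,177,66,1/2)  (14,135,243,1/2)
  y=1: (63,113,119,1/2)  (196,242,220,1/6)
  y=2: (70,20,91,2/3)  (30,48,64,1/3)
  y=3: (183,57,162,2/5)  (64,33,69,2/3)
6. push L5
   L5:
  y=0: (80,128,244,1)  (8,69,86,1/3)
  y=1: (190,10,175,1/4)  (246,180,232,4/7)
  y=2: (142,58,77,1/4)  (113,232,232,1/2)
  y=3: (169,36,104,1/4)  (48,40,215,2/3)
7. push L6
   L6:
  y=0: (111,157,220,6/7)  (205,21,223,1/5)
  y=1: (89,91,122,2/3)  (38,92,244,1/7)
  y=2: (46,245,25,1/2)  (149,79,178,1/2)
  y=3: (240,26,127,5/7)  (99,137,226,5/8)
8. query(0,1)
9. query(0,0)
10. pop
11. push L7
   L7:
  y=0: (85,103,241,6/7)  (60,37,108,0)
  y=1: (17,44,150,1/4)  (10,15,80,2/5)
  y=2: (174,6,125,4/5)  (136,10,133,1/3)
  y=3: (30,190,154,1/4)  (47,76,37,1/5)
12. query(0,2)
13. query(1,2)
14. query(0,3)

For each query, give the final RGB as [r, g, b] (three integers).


query (0,1) [L1,L2] — begin 0,0,0
after L1 α=1/2: [26, 201/2, 39/2]
after L2 α=4/5: [190, 1393/10, 1527/10]
rounded: [190, 139, 153]

at x=0,y=1 over L1,L2,L3,L4,L5,L6:
L1 α=1/2: [26, 201/2, 39/2]
L2 α=4/5: [190, 1393/10, 1527/10]
L3 α=5/6: [250/3, 1781/20, 2477/60]
L4 α=1/2: [439/6, 4041/40, 9617/120]
L5 α=1/4: [819/8, 12523/160, 16617/160]
L6 α=2/3: [2243/24, 13881/160, 55657/480]
→ [93, 87, 116]

query (0,0) [L1,L2,L3,L4,L5,L6] — begin 0,0,0
+L1 (α=1/2) → [9/2, 33, 85/2]
+L2 (α=1/3) → [80, 149/3, 238/3]
+L3 (α=1/8) → [601/8, 1283/24, 2371/24]
+L4 (α=1/2) → [2185/16, 5531/48, 3955/48]
+L5 (α=1) → [80, 128, 244]
+L6 (α=6/7) → [746/7, 1070/7, 1564/7]
→ [107, 153, 223]

query (0,2) [L1,L2,L3,L4,L5,L7] — begin 0,0,0
L1 α=1/6: [14/3, 37/2, 125/3]
L2 α=1/3: [133/9, 199/3, 628/9]
L3 α=1/3: [1967/27, 974/9, 1517/27]
L4 α=2/3: [5747/81, 1334/27, 6431/81]
L5 α=1/4: [9581/108, 464/9, 4255/54]
L7 α=4/5: [84749/540, 136/9, 6251/54]
→ [157, 15, 116]

query (1,2) [L1,L2,L3,L4,L5,L7] — begin 0,0,0
after L1 α=5/8: [505/4, 285/2, 685/8]
after L2 α=1/2: [641/8, 691/4, 2349/16]
after L3 α=3/4: [3881/32, 3355/16, 4365/64]
after L4 α=1/3: [4361/48, 3739/24, 6413/96]
after L5 α=1/2: [9785/96, 9307/48, 28685/192]
after L7 α=1/3: [16313/144, 9547/72, 41453/288]
rounded: [113, 133, 144]

query (0,3) [L1,L2,L3,L4,L5,L7] — begin 0,0,0
after L1 α=1/3: [200/3, 19/3, 25/3]
after L2 α=3/5: [2092/15, 1073/15, 896/15]
after L3 α=5/6: [5921/45, 3649/45, 15671/90]
after L4 α=2/5: [11411/75, 5359/75, 25391/150]
after L5 α=1/4: [3909/25, 6259/100, 30591/200]
after L7 α=1/4: [12477/100, 37777/400, 122573/800]
→ [125, 94, 153]


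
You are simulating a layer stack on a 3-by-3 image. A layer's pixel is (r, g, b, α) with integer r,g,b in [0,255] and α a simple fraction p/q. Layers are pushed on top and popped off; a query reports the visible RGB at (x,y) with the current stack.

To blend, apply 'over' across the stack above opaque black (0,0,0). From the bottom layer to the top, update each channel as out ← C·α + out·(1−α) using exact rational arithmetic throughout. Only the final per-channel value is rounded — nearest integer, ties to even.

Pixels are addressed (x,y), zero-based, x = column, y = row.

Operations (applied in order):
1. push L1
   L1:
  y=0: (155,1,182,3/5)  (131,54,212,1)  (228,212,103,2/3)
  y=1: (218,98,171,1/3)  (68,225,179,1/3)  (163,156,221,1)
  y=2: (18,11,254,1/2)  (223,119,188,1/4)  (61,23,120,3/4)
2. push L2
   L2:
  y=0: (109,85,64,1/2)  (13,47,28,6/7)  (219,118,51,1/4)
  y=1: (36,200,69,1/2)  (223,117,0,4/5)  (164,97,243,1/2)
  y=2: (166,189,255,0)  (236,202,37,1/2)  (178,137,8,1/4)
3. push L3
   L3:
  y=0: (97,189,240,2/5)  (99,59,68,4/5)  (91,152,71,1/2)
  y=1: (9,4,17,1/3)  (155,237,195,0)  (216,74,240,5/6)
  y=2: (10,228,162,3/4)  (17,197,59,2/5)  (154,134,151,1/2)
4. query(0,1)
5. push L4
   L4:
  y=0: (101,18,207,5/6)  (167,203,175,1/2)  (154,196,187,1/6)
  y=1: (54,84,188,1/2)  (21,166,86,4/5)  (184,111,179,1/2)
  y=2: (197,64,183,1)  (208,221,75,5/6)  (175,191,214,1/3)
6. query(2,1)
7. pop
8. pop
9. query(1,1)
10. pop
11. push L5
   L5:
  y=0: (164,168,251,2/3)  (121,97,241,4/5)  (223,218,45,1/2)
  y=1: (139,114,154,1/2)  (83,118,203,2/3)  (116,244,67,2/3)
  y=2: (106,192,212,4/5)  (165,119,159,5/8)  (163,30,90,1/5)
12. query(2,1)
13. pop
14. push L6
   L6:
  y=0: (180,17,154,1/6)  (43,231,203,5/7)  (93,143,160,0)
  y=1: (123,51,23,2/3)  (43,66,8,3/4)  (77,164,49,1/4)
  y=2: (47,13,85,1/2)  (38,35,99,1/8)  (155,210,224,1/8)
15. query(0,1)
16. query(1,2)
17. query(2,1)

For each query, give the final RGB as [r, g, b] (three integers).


query (0,1) [L1,L2,L3] — begin 0,0,0
+L1 (α=1/3) → [218/3, 98/3, 57]
+L2 (α=1/2) → [163/3, 349/3, 63]
+L3 (α=1/3) → [353/9, 710/9, 143/3]
rounded: [39, 79, 48]

query (2,1) [L1,L2,L3,L4] — begin 0,0,0
after L1 α=1: [163, 156, 221]
after L2 α=1/2: [327/2, 253/2, 232]
after L3 α=5/6: [829/4, 331/4, 716/3]
after L4 α=1/2: [1565/8, 775/8, 1253/6]
rounded: [196, 97, 209]

at x=1,y=1 over L1,L2:
+L1 (α=1/3) → [68/3, 75, 179/3]
+L2 (α=4/5) → [2744/15, 543/5, 179/15]
rounded: [183, 109, 12]

query (2,1) [L1,L5] — begin 0,0,0
+L1 (α=1) → [163, 156, 221]
+L5 (α=2/3) → [395/3, 644/3, 355/3]
→ [132, 215, 118]

query (0,1) [L1,L6] — begin 0,0,0
+L1 (α=1/3) → [218/3, 98/3, 57]
+L6 (α=2/3) → [956/9, 404/9, 103/3]
rounded: [106, 45, 34]

query (1,2) [L1,L6] — begin 0,0,0
L1 α=1/4: [223/4, 119/4, 47]
L6 α=1/8: [1713/32, 973/32, 107/2]
rounded: [54, 30, 54]

at x=2,y=1 over L1,L6:
after L1 α=1: [163, 156, 221]
after L6 α=1/4: [283/2, 158, 178]
→ [142, 158, 178]


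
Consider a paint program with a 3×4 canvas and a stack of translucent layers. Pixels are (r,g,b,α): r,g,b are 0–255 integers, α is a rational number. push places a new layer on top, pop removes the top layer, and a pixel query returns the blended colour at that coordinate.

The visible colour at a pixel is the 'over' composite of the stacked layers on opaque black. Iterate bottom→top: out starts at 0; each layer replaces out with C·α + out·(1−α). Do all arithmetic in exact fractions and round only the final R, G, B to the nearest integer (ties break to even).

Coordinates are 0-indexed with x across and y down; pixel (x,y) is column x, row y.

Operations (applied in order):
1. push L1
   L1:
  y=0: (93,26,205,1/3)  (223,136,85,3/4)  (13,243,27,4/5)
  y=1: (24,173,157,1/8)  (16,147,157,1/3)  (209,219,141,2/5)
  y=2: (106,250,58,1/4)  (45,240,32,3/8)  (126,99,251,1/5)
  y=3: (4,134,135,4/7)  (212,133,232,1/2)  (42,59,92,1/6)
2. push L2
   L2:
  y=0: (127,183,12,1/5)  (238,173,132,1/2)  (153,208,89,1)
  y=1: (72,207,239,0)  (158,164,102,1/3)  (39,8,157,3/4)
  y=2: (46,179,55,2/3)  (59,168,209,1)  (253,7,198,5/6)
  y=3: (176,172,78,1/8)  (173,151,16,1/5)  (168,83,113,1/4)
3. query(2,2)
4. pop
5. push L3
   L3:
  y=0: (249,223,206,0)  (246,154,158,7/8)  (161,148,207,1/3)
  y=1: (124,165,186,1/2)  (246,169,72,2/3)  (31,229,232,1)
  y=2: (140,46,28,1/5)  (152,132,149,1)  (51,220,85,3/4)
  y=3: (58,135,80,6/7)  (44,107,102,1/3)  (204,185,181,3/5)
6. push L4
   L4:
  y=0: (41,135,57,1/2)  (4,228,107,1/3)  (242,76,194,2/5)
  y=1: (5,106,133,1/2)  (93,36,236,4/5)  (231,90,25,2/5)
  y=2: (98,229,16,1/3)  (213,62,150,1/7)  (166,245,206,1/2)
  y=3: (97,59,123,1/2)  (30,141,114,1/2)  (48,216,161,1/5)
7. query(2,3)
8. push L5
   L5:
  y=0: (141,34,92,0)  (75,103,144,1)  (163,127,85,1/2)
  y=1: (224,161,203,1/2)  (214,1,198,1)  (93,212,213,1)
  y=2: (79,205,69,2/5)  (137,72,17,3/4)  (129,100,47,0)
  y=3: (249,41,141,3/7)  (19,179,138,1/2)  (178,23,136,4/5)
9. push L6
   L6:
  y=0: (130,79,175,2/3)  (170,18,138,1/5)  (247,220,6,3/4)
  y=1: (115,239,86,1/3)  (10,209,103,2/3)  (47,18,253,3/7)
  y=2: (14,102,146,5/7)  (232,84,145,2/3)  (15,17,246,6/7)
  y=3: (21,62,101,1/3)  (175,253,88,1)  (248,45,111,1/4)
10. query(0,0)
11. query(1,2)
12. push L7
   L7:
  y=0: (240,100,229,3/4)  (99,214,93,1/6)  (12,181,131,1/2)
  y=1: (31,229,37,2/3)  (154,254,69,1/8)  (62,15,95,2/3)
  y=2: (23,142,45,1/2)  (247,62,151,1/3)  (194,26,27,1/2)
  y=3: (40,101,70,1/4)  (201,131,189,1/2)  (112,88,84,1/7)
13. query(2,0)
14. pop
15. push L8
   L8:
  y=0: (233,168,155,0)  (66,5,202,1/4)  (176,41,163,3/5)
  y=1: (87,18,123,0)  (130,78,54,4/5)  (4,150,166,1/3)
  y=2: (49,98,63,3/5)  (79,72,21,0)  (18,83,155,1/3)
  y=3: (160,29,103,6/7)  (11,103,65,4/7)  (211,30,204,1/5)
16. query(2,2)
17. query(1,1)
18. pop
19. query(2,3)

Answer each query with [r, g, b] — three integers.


query (2,2) [L1,L2] — begin 0,0,0
L1 α=1/5: [126/5, 99/5, 251/5]
L2 α=5/6: [6451/30, 137/15, 5201/30]
rounded: [215, 9, 173]

(2,3) stack=L1,L3,L4; from [0,0,0]:
+L1 (α=1/6) → [7, 59/6, 46/3]
+L3 (α=3/5) → [626/5, 1724/15, 1721/15]
+L4 (α=1/5) → [2744/25, 10136/75, 9299/75]
= [110, 135, 124]

query (0,0) [L1,L3,L4,L5,L6] — begin 0,0,0
L1 α=1/3: [31, 26/3, 205/3]
L3 α=0: [31, 26/3, 205/3]
L4 α=1/2: [36, 431/6, 188/3]
L5 α=0: [36, 431/6, 188/3]
L6 α=2/3: [296/3, 1379/18, 1238/9]
→ [99, 77, 138]

at x=1,y=2 over L1,L3,L4,L5,L6:
+L1 (α=3/8) → [135/8, 90, 12]
+L3 (α=1) → [152, 132, 149]
+L4 (α=1/7) → [1125/7, 122, 1044/7]
+L5 (α=3/4) → [2001/14, 169/2, 1401/28]
+L6 (α=2/3) → [8497/42, 505/6, 9521/84]
rounded: [202, 84, 113]

query (2,0) [L1,L3,L4,L5,L6,L7] — begin 0,0,0
+L1 (α=4/5) → [52/5, 972/5, 108/5]
+L3 (α=1/3) → [303/5, 2684/15, 417/5]
+L4 (α=2/5) → [3329/25, 3444/25, 3191/25]
+L5 (α=1/2) → [3702/25, 6619/50, 2658/25]
+L6 (α=3/4) → [22227/100, 39619/200, 777/25]
+L7 (α=1/2) → [23427/200, 75819/400, 2026/25]
→ [117, 190, 81]

query (2,2) [L1,L3,L4,L5,L6,L8] — begin 0,0,0
L1 α=1/5: [126/5, 99/5, 251/5]
L3 α=3/4: [891/20, 3399/20, 763/10]
L4 α=1/2: [4211/40, 8299/40, 2823/20]
L5 α=0: [4211/40, 8299/40, 2823/20]
L6 α=6/7: [7811/280, 12379/280, 32343/140]
L8 α=1/3: [10331/420, 23999/420, 43193/210]
= [25, 57, 206]

(1,1) stack=L1,L3,L4,L5,L6,L8; from [0,0,0]:
L1 α=1/3: [16/3, 49, 157/3]
L3 α=2/3: [1492/9, 129, 589/9]
L4 α=4/5: [968/9, 273/5, 1817/9]
L5 α=1: [214, 1, 198]
L6 α=2/3: [78, 419/3, 404/3]
L8 α=4/5: [598/5, 271/3, 1052/15]
= [120, 90, 70]

query (2,3) [L1,L3,L4,L5,L6] — begin 0,0,0
+L1 (α=1/6) → [7, 59/6, 46/3]
+L3 (α=3/5) → [626/5, 1724/15, 1721/15]
+L4 (α=1/5) → [2744/25, 10136/75, 9299/75]
+L5 (α=4/5) → [20544/125, 17036/375, 50099/375]
+L6 (α=1/4) → [23158/125, 22661/500, 31987/250]
= [185, 45, 128]


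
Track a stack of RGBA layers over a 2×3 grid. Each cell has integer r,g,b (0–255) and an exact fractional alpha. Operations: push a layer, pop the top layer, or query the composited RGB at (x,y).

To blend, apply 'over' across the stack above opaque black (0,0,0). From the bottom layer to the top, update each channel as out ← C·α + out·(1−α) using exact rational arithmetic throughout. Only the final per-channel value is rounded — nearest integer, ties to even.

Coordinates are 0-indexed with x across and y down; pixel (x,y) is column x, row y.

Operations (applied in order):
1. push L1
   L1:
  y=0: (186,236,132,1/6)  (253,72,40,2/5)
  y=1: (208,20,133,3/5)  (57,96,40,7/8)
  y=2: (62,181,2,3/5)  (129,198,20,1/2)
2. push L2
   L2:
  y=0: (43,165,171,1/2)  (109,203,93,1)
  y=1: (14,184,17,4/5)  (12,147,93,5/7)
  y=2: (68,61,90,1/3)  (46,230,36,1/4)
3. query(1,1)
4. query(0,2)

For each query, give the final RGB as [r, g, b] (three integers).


query (1,1) [L1,L2] — begin 0,0,0
+L1 (α=7/8) → [399/8, 84, 35]
+L2 (α=5/7) → [639/28, 129, 535/7]
rounded: [23, 129, 76]

query (0,2) [L1,L2] — begin 0,0,0
after L1 α=3/5: [186/5, 543/5, 6/5]
after L2 α=1/3: [712/15, 1391/15, 154/5]
→ [47, 93, 31]


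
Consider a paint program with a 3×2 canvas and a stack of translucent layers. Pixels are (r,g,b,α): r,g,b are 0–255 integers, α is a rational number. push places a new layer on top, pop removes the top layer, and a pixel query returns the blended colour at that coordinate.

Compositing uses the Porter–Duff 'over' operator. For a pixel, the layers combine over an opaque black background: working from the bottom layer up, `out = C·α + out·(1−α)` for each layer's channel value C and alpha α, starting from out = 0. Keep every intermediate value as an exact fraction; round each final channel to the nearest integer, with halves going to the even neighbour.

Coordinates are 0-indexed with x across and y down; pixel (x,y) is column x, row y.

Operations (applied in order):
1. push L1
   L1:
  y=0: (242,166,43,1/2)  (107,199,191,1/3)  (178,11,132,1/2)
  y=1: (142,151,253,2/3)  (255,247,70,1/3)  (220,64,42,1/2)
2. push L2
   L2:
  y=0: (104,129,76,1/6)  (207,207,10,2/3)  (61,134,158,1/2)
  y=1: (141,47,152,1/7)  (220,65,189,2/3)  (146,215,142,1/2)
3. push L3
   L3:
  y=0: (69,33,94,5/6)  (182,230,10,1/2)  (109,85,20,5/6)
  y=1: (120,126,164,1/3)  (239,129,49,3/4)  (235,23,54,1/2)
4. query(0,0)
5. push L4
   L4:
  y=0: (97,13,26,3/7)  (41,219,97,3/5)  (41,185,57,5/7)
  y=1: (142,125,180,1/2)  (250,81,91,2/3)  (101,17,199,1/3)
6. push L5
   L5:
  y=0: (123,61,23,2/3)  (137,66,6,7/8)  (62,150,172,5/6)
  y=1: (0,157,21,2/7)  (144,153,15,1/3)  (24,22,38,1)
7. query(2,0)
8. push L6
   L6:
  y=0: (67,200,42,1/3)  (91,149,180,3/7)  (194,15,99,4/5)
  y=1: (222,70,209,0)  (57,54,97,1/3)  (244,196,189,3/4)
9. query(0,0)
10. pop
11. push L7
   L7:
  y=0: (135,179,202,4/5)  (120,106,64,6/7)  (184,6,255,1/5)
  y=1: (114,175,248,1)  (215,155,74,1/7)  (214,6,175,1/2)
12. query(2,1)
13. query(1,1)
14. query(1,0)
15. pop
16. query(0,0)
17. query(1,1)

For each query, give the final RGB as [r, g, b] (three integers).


at x=0,y=0 over L1,L2,L3:
after L1 α=1/2: [121, 83, 43/2]
after L2 α=1/6: [709/6, 272/3, 367/12]
after L3 α=5/6: [2779/36, 767/18, 6007/72]
→ [77, 43, 83]

query (2,0) [L1,L2,L3,L4,L5] — begin 0,0,0
after L1 α=1/2: [89, 11/2, 66]
after L2 α=1/2: [75, 279/4, 112]
after L3 α=5/6: [310/3, 1979/24, 106/3]
after L4 α=5/7: [1235/21, 13079/84, 1067/21]
after L5 α=5/6: [7745/126, 76079/504, 19127/126]
= [61, 151, 152]

(0,0) stack=L1,L2,L3,L4,L5,L6; from [0,0,0]:
L1 α=1/2: [121, 83, 43/2]
L2 α=1/6: [709/6, 272/3, 367/12]
L3 α=5/6: [2779/36, 767/18, 6007/72]
L4 α=3/7: [5398/63, 1885/63, 7411/126]
L5 α=2/3: [20896/189, 9571/189, 13207/378]
L6 α=1/3: [54455/567, 56942/567, 21145/567]
→ [96, 100, 37]

query (2,1) [L1,L2,L3,L4,L5,L7] — begin 0,0,0
L1 α=1/2: [110, 32, 21]
L2 α=1/2: [128, 247/2, 163/2]
L3 α=1/2: [363/2, 293/4, 271/4]
L4 α=1/3: [464/3, 109/2, 223/2]
L5 α=1: [24, 22, 38]
L7 α=1/2: [119, 14, 213/2]
→ [119, 14, 106]

at x=1,y=1 over L1,L2,L3,L4,L5,L7:
after L1 α=1/3: [85, 247/3, 70/3]
after L2 α=2/3: [175, 637/9, 1204/9]
after L3 α=3/4: [223, 1030/9, 2527/36]
after L4 α=2/3: [241, 2488/27, 9079/108]
after L5 α=1/3: [626/3, 9107/81, 9889/162]
after L7 α=1/7: [1467/7, 22399/189, 11887/189]
= [210, 119, 63]

query (1,0) [L1,L2,L3,L4,L5,L7] — begin 0,0,0
L1 α=1/3: [107/3, 199/3, 191/3]
L2 α=2/3: [1349/9, 1441/9, 251/9]
L3 α=1/2: [2987/18, 3511/18, 341/18]
L4 α=3/5: [4094/45, 9424/45, 592/9]
L5 α=7/8: [47249/360, 15107/180, 485/36]
L7 α=6/7: [306449/2520, 129587/1260, 14309/252]
→ [122, 103, 57]

at x=0,y=0 over L1,L2,L3,L4,L5:
after L1 α=1/2: [121, 83, 43/2]
after L2 α=1/6: [709/6, 272/3, 367/12]
after L3 α=5/6: [2779/36, 767/18, 6007/72]
after L4 α=3/7: [5398/63, 1885/63, 7411/126]
after L5 α=2/3: [20896/189, 9571/189, 13207/378]
rounded: [111, 51, 35]

query (1,1) [L1,L2,L3,L4,L5] — begin 0,0,0
+L1 (α=1/3) → [85, 247/3, 70/3]
+L2 (α=2/3) → [175, 637/9, 1204/9]
+L3 (α=3/4) → [223, 1030/9, 2527/36]
+L4 (α=2/3) → [241, 2488/27, 9079/108]
+L5 (α=1/3) → [626/3, 9107/81, 9889/162]
rounded: [209, 112, 61]


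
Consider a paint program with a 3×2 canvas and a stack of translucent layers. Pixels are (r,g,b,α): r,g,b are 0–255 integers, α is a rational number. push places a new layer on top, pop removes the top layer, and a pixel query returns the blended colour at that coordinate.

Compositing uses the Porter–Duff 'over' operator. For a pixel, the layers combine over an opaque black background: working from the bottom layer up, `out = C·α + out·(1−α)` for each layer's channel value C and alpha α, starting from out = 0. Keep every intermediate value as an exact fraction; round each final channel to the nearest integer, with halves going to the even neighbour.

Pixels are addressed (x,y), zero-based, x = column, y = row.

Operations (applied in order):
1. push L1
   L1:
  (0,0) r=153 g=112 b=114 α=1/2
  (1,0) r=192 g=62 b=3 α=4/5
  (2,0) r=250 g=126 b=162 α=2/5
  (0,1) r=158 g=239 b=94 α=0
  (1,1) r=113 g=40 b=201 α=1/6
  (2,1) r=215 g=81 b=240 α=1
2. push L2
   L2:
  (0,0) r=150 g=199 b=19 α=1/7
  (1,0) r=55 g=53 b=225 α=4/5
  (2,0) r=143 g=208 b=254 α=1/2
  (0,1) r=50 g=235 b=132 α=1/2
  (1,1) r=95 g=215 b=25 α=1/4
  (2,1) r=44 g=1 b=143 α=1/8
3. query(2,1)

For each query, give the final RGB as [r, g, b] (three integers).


at x=2,y=1 over L1,L2:
+L1 (α=1) → [215, 81, 240]
+L2 (α=1/8) → [1549/8, 71, 1823/8]
= [194, 71, 228]


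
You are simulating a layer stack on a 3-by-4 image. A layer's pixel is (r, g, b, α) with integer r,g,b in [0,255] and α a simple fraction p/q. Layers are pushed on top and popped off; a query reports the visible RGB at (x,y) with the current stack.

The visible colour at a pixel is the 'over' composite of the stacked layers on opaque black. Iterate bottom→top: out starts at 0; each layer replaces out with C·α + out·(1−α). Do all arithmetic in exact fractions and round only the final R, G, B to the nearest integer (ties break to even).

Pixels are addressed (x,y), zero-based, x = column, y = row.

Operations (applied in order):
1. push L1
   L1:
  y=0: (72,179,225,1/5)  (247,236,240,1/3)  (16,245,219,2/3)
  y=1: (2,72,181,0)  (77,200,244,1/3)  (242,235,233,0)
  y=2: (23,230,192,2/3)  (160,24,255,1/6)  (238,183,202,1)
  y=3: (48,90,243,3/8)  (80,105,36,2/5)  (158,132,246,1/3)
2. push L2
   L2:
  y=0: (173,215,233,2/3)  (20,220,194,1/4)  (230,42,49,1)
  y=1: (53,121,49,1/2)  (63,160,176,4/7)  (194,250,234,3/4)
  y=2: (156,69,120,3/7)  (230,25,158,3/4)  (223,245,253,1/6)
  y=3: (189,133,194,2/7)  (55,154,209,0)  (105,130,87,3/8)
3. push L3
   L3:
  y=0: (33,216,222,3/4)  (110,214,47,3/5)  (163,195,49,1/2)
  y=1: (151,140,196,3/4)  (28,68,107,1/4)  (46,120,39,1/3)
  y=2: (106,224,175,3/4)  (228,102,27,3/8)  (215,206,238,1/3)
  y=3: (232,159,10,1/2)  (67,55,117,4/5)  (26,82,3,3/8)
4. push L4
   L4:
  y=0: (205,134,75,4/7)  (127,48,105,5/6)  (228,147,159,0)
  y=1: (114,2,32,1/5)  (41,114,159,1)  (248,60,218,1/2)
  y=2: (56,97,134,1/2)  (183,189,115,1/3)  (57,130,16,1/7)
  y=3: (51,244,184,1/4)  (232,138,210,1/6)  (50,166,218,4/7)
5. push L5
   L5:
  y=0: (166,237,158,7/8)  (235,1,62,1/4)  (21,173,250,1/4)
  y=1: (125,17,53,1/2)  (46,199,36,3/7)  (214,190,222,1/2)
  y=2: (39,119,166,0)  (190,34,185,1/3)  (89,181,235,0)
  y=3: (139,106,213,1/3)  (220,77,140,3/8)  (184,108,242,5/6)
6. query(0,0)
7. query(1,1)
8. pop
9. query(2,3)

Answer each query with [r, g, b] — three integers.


(0,0) stack=L1,L2,L3,L4,L5; from [0,0,0]:
after L1 α=1/5: [72/5, 179/5, 45]
after L2 α=2/3: [1802/15, 2329/15, 511/3]
after L3 α=3/4: [3287/60, 12049/60, 2509/12]
after L4 α=4/7: [19687/140, 22769/140, 3709/28]
after L5 α=7/8: [182367/1120, 255029/1120, 34677/224]
→ [163, 228, 155]

(1,1) stack=L1,L2,L3,L4,L5; from [0,0,0]:
+L1 (α=1/3) → [77/3, 200/3, 244/3]
+L2 (α=4/7) → [47, 120, 948/7]
+L3 (α=1/4) → [169/4, 107, 3593/28]
+L4 (α=1) → [41, 114, 159]
+L5 (α=3/7) → [302/7, 1053/7, 744/7]
= [43, 150, 106]

query (2,3) [L1,L2,L3,L4] — begin 0,0,0
after L1 α=1/3: [158/3, 44, 82]
after L2 α=3/8: [1735/24, 305/4, 671/8]
after L3 α=3/8: [10547/192, 2509/32, 3427/64]
after L4 α=4/7: [23347/448, 28775/224, 66089/448]
→ [52, 128, 148]


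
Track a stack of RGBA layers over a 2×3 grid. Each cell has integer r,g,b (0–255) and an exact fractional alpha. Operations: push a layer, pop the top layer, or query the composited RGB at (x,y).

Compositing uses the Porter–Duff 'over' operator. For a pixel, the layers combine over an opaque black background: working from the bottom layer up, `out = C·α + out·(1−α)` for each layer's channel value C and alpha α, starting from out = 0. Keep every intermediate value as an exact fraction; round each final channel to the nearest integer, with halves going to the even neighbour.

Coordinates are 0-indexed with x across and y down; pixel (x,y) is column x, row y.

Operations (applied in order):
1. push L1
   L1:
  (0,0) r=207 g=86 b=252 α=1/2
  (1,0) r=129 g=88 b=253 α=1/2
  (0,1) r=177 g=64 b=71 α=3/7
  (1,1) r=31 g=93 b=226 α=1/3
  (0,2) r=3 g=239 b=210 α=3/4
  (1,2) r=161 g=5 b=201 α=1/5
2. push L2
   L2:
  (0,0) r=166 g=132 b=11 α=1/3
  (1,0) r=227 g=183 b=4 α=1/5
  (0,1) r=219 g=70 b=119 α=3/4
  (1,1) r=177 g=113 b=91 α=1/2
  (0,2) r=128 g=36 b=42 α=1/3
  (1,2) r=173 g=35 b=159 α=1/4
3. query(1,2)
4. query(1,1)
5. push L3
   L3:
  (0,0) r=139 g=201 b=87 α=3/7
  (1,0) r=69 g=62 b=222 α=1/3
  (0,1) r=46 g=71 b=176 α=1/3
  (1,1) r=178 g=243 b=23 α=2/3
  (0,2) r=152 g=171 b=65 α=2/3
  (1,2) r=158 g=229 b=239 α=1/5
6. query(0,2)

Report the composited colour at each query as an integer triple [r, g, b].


(1,2) stack=L1,L2; from [0,0,0]:
after L1 α=1/5: [161/5, 1, 201/5]
after L2 α=1/4: [337/5, 19/2, 699/10]
rounded: [67, 10, 70]

(1,1) stack=L1,L2; from [0,0,0]:
after L1 α=1/3: [31/3, 31, 226/3]
after L2 α=1/2: [281/3, 72, 499/6]
→ [94, 72, 83]

at x=0,y=2 over L1,L2,L3:
L1 α=3/4: [9/4, 717/4, 315/2]
L2 α=1/3: [265/6, 263/2, 119]
L3 α=2/3: [2089/18, 947/6, 83]
→ [116, 158, 83]


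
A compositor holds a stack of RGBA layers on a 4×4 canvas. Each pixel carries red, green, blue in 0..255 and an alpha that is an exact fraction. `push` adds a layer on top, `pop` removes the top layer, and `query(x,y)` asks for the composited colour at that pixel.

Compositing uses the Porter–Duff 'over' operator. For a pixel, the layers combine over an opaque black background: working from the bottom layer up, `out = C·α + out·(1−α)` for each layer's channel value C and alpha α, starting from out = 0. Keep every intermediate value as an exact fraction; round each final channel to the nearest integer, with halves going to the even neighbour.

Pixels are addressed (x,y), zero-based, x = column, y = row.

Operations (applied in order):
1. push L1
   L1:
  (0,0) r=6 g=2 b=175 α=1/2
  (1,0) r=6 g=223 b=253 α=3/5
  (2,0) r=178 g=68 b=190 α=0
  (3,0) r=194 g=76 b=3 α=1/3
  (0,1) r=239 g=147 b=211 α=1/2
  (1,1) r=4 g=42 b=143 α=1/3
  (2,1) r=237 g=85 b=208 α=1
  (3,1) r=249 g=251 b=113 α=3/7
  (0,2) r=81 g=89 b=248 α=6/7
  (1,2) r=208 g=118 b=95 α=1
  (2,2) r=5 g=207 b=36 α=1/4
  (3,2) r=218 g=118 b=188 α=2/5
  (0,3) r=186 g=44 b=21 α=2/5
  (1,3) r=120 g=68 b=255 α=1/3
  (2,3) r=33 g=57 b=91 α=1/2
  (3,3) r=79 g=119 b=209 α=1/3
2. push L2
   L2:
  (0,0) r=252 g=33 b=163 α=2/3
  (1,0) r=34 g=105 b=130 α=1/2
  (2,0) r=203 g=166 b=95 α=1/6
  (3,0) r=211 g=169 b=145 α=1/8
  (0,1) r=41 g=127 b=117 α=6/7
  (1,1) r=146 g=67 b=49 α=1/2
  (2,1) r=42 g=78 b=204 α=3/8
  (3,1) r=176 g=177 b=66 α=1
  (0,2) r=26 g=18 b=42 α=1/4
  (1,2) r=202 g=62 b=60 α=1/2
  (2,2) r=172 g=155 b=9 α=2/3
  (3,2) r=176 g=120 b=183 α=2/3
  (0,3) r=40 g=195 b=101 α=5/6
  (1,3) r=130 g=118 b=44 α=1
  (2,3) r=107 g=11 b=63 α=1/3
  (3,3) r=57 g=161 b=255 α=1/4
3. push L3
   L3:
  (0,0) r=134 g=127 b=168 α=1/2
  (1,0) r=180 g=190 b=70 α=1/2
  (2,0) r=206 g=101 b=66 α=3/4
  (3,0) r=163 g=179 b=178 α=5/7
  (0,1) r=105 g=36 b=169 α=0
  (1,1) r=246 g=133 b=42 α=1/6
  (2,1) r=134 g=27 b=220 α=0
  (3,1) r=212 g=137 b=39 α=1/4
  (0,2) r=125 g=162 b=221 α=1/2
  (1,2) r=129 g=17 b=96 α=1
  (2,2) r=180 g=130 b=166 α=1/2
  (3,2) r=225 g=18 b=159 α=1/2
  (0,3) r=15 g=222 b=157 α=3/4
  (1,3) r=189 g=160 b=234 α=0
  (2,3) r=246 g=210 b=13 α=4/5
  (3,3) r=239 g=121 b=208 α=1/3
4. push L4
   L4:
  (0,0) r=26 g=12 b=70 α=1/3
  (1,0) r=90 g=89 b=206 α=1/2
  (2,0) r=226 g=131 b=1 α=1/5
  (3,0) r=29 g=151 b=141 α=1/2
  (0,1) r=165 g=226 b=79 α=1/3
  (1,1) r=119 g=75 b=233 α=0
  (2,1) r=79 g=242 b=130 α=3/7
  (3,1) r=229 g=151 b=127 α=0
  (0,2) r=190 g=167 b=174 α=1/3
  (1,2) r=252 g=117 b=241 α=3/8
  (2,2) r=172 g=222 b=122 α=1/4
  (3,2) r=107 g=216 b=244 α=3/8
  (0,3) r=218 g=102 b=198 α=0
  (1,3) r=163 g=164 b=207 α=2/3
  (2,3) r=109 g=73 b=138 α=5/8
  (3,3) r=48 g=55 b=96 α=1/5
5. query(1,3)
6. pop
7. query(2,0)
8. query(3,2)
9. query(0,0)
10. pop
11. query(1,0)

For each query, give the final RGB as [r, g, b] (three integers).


query (1,3) [L1,L2,L3,L4] — begin 0,0,0
after L1 α=1/3: [40, 68/3, 85]
after L2 α=1: [130, 118, 44]
after L3 α=0: [130, 118, 44]
after L4 α=2/3: [152, 446/3, 458/3]
rounded: [152, 149, 153]

at x=2,y=0 over L1,L2,L3:
L1 α=0: [0, 0, 0]
L2 α=1/6: [203/6, 83/3, 95/6]
L3 α=3/4: [3911/24, 248/3, 1283/24]
rounded: [163, 83, 53]

at x=3,y=2 over L1,L2,L3:
L1 α=2/5: [436/5, 236/5, 376/5]
L2 α=2/3: [732/5, 1436/15, 2206/15]
L3 α=1/2: [1857/10, 853/15, 4591/30]
→ [186, 57, 153]

(0,0) stack=L1,L2,L3; from [0,0,0]:
L1 α=1/2: [3, 1, 175/2]
L2 α=2/3: [169, 67/3, 827/6]
L3 α=1/2: [303/2, 224/3, 1835/12]
= [152, 75, 153]

query (1,0) [L1,L2] — begin 0,0,0
L1 α=3/5: [18/5, 669/5, 759/5]
L2 α=1/2: [94/5, 597/5, 1409/10]
→ [19, 119, 141]
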